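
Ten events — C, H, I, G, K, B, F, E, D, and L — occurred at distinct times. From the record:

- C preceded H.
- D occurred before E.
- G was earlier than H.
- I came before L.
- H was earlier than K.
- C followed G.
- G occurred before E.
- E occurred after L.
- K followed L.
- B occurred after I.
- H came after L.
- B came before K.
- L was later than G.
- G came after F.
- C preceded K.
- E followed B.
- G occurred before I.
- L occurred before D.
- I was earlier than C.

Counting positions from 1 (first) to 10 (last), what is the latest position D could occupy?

D must come before E — 1 event forced after it.
Everything else can be placed before D in some valid order, so D can sit as late as position 10 − 1 = 9.

9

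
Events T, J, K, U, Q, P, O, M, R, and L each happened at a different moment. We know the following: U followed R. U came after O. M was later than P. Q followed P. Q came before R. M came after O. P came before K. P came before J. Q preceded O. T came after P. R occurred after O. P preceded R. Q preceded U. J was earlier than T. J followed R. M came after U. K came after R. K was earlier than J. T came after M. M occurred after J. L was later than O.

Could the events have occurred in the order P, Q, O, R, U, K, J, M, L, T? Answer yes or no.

yes

Check each stated constraint against the proposed order — e.g. P is ahead of M; P is ahead of T. Every pair is in the required order; nothing is violated.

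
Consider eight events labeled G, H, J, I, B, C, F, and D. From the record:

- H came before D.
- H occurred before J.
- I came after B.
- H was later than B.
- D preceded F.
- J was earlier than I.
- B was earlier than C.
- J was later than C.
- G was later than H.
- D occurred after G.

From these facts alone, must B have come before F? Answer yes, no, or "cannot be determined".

Chain the constraints: B → H → D → F. Each link is directly stated, so B comes before F.

yes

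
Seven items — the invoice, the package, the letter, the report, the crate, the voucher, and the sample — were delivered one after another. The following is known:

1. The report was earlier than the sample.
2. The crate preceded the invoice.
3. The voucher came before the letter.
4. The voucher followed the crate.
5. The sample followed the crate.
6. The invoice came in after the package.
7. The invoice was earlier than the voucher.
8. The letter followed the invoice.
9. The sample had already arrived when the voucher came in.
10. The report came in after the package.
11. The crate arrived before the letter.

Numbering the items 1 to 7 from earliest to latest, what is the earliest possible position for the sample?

The crate, the package, and the report must all come before the sample — 3 forced predecessors.
Nothing else is forced ahead of the sample, so its earliest slot is position 3 + 1 = 4.

4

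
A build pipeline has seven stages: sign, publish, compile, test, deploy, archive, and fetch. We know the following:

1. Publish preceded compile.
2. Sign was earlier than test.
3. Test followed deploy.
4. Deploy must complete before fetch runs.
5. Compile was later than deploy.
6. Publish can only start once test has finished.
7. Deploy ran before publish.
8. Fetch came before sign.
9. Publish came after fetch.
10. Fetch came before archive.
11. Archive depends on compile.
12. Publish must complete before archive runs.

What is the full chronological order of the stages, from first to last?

The constraints fix every adjacent pair, so only one ordering works:
deploy → fetch → sign → test → publish → compile → archive.

deploy, fetch, sign, test, publish, compile, archive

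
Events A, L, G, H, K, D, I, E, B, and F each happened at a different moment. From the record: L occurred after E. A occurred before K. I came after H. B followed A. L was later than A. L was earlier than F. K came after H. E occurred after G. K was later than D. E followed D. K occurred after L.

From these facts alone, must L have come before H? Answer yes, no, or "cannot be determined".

cannot be determined

No chain of stated constraints runs from L to H, and none runs from H to L either.
So the relative order of L and H is not fixed by the given facts.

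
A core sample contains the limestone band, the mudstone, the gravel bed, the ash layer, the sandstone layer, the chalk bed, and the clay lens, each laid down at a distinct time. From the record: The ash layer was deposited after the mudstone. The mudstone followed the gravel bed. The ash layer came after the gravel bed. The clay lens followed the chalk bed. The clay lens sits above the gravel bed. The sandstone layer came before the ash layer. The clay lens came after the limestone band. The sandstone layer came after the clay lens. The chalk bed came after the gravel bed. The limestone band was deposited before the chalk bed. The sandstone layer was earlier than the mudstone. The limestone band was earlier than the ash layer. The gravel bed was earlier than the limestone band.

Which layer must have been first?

The gravel bed has a chain of constraints placing it before every other layer, so the gravel bed must be first.

the gravel bed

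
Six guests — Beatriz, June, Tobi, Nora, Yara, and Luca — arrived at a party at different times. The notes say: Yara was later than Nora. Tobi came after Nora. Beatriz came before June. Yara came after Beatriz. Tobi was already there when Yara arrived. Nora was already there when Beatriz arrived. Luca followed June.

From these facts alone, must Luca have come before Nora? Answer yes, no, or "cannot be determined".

Tracing the constraints gives Nora → Beatriz → June → Luca, so Nora must come before Luca.
That means Luca cannot be before Nora.

no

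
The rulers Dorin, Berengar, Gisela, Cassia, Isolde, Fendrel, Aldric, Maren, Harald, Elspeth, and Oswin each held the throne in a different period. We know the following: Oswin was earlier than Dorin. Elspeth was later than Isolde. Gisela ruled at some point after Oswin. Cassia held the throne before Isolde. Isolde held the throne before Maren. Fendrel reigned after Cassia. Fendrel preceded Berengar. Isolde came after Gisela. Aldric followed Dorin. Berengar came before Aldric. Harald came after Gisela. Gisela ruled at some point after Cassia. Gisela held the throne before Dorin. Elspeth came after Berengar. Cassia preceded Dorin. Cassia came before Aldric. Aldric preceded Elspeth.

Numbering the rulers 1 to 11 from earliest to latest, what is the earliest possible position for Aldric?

7

Berengar, Cassia, Dorin, Fendrel, Gisela, and Oswin must all come before Aldric — 6 forced predecessors.
Nothing else is forced ahead of Aldric, so their earliest slot is position 6 + 1 = 7.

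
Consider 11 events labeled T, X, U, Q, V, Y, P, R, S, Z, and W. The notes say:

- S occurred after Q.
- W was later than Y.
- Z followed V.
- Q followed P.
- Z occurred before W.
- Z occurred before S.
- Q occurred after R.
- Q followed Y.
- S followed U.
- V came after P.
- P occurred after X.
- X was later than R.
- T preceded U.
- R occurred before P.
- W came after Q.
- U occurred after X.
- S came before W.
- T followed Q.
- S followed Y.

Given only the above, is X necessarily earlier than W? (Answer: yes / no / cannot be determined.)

yes

Chain the constraints: X → P → Q → W. Each link is directly stated, so X comes before W.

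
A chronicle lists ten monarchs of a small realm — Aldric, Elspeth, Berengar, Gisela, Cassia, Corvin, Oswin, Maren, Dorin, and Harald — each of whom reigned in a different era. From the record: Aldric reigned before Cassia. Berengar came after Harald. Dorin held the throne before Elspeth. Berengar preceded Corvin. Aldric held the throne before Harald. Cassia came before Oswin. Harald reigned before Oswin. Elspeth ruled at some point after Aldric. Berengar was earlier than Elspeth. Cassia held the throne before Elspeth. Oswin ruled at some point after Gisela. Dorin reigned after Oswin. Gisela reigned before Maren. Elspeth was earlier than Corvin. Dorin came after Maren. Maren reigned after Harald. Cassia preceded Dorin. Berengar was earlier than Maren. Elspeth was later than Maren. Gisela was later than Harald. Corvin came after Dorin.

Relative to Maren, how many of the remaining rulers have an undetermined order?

Forced before Maren: Aldric, Berengar, Gisela, and Harald; forced after Maren: Corvin, Dorin, and Elspeth.
That leaves Cassia and Oswin with no forced order relative to Maren — 2.

2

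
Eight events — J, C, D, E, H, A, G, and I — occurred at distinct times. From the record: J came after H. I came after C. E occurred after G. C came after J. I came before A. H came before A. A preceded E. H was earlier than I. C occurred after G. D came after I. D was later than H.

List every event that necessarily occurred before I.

C, G, H, J

Directly stated before I: C and H.
G reaches I via G → C → I.
J reaches I via J → C → I.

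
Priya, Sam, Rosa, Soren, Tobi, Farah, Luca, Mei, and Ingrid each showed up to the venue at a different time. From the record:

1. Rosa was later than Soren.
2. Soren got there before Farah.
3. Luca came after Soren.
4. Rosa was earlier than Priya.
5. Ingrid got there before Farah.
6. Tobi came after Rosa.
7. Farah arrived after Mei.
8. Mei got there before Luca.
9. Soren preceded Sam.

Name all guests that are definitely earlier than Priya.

Rosa, Soren

Directly stated before Priya: Rosa.
Soren reaches Priya via Soren → Rosa → Priya.
No chain forces Farah (or any of the others) ahead of Priya.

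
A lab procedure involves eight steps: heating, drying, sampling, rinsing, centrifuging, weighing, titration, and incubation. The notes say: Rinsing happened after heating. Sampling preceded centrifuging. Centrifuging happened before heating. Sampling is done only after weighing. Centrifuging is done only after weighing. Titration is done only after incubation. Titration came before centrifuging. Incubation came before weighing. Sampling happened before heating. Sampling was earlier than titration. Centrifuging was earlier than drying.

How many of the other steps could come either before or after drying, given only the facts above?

Forced before drying: centrifuging, incubation, sampling, titration, and weighing.
That leaves heating and rinsing with no forced order relative to drying — 2.

2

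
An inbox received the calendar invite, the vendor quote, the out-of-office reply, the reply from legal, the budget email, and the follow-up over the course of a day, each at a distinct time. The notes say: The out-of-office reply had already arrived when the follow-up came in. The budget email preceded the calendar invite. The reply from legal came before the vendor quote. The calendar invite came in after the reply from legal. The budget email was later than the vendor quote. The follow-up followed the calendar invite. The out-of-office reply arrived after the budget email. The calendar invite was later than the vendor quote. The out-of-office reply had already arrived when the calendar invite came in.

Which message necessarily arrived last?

the follow-up

Every other message has a chain of constraints placing it before the follow-up, so the follow-up is last.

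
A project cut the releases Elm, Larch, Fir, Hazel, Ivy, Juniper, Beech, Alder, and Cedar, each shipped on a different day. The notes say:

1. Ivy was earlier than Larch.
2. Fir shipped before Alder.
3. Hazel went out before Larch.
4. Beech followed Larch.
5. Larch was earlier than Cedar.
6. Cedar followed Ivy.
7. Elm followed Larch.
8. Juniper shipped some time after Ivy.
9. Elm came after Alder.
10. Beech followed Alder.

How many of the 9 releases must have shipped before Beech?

Directly stated before Beech: Alder and Larch.
Fir reaches Beech via Fir → Alder → Beech.
Hazel reaches Beech via Hazel → Larch → Beech.
Ivy reaches Beech via Ivy → Larch → Beech.
That's Alder, Fir, Hazel, Ivy, and Larch — 5 in all.

5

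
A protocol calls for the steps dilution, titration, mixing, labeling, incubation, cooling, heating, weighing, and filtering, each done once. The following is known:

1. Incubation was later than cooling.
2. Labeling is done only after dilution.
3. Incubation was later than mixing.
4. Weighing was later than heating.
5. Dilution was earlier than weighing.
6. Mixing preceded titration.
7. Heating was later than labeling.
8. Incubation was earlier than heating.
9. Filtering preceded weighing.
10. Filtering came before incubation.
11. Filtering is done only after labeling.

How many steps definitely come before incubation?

Directly stated before incubation: cooling, filtering, and mixing.
Dilution reaches incubation via dilution → labeling → filtering → incubation.
Labeling reaches incubation via labeling → filtering → incubation.
That's cooling, dilution, filtering, labeling, and mixing — 5 in all.

5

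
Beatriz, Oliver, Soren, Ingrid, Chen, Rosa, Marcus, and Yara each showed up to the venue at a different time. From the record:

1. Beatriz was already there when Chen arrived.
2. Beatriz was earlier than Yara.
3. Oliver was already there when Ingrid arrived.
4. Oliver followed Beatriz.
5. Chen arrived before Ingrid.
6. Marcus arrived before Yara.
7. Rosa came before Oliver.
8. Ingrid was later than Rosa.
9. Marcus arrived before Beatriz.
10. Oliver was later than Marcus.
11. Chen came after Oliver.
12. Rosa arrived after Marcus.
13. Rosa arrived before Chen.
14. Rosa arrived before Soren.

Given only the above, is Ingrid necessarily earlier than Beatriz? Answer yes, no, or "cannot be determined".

Tracing the constraints gives Beatriz → Oliver → Ingrid, so Beatriz must come before Ingrid.
That means Ingrid cannot be before Beatriz.

no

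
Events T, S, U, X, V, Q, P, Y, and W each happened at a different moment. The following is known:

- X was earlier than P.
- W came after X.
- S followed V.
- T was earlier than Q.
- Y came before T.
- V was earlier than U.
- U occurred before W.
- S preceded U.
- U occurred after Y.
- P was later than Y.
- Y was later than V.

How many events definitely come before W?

5

Directly stated before W: U and X.
S reaches W via S → U → W.
V reaches W via V → U → W.
Y reaches W via Y → U → W.
That's S, U, V, X, and Y — 5 in all.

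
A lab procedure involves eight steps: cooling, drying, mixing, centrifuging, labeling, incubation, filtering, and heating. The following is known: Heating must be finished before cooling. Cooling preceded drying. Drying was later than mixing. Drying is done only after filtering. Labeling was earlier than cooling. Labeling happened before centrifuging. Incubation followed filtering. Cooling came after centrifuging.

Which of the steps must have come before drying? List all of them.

centrifuging, cooling, filtering, heating, labeling, mixing

Directly stated before drying: cooling, filtering, and mixing.
Centrifuging reaches drying via centrifuging → cooling → drying.
Heating reaches drying via heating → cooling → drying.
Labeling reaches drying via labeling → cooling → drying.
No chain forces incubation ahead of drying.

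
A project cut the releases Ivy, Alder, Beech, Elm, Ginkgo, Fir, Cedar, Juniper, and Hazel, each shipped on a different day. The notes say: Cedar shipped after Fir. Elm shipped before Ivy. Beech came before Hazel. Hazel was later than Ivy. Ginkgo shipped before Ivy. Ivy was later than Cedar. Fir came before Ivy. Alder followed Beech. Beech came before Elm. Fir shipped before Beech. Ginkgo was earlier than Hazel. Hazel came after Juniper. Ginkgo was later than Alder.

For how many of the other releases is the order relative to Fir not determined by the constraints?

Forced after Fir: Alder, Beech, Cedar, Elm, Ginkgo, Hazel, and Ivy.
That leaves Juniper with no forced order relative to Fir — 1.

1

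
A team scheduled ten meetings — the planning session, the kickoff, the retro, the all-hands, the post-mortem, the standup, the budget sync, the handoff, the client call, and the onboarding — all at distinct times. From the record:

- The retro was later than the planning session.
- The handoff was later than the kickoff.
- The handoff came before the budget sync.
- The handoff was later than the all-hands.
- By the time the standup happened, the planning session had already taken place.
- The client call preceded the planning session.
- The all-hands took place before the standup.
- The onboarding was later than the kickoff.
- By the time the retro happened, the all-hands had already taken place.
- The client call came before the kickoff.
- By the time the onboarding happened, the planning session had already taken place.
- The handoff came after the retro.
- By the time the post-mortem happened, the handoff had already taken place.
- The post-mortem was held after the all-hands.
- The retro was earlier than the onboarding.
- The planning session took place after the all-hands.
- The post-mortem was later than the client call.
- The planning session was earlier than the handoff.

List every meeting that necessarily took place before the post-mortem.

the all-hands, the client call, the handoff, the kickoff, the planning session, the retro

Directly stated before the post-mortem: the all-hands, the client call, and the handoff.
The kickoff reaches the post-mortem via the kickoff → the handoff → the post-mortem.
The planning session reaches the post-mortem via the planning session → the handoff → the post-mortem.
The retro reaches the post-mortem via the retro → the handoff → the post-mortem.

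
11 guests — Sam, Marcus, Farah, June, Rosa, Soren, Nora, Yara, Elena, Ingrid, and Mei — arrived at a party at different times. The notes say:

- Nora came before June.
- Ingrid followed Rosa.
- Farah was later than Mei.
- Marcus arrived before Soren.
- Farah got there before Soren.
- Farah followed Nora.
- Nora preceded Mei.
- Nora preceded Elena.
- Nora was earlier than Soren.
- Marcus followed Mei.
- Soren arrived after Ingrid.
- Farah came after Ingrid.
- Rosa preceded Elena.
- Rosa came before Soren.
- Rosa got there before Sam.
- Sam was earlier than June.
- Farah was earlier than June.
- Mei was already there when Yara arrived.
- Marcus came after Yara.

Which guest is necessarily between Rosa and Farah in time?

Ingrid

Tracing the constraints gives Rosa → Ingrid → Farah, so Ingrid sits after Rosa and before Farah.
No other guest is forced both after Rosa and before Farah.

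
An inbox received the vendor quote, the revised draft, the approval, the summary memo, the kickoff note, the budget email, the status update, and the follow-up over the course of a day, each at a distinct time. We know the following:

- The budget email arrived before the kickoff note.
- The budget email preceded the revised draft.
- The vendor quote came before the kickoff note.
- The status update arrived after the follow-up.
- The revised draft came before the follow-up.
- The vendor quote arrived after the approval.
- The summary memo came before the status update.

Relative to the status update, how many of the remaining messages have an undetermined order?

3

Forced before the status update: the budget email, the follow-up, the revised draft, and the summary memo.
That leaves the approval, the kickoff note, and the vendor quote with no forced order relative to the status update — 3.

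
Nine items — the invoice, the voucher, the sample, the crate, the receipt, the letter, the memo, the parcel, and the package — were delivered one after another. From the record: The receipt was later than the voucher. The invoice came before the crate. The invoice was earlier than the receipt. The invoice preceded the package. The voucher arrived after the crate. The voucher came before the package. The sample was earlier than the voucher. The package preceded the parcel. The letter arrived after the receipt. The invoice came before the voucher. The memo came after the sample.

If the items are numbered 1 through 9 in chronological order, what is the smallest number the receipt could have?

The crate, the invoice, the sample, and the voucher must all come before the receipt — 4 forced predecessors.
Nothing else is forced ahead of the receipt, so its earliest slot is position 4 + 1 = 5.

5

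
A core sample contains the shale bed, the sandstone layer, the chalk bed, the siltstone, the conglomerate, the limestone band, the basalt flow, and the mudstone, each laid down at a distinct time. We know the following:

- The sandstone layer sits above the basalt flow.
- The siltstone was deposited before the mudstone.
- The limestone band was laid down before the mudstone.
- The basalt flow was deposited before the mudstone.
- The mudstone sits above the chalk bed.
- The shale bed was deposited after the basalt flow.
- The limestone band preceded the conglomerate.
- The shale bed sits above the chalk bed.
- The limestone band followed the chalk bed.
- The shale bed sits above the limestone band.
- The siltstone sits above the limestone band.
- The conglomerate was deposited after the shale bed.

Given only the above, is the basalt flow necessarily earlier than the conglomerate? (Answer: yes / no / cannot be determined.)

Chain the constraints: the basalt flow → the shale bed → the conglomerate. Each link is directly stated, so the basalt flow comes before the conglomerate.

yes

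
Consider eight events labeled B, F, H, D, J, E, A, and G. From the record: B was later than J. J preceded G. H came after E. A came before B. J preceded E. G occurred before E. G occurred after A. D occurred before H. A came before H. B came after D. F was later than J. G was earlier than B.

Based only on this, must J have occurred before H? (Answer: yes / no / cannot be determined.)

Chain the constraints: J → E → H. Each link is directly stated, so J comes before H.

yes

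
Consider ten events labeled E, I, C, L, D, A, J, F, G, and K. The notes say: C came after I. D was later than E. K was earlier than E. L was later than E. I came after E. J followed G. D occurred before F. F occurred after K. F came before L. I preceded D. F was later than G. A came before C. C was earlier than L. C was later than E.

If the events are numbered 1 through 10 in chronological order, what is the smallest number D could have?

E, I, and K must all come before D — 3 forced predecessors.
Nothing else is forced ahead of D, so its earliest slot is position 3 + 1 = 4.

4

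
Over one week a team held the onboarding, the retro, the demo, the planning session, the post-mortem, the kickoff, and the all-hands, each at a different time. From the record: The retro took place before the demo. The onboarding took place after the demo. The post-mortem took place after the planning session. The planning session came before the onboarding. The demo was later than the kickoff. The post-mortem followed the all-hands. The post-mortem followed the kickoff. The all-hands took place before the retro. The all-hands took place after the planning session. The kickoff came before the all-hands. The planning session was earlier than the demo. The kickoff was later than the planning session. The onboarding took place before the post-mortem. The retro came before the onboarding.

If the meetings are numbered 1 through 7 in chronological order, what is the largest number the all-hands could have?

The all-hands must come before the demo, the onboarding, the post-mortem, and the retro — 4 meetings forced after it.
Everything else can be placed before the all-hands in some valid order, so the all-hands can sit as late as position 7 − 4 = 3.

3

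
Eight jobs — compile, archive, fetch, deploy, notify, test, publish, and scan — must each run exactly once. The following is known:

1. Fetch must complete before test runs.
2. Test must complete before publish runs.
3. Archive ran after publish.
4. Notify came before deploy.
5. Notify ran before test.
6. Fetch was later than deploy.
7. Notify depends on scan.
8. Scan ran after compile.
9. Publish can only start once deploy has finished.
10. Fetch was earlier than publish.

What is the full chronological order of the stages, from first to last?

compile, scan, notify, deploy, fetch, test, publish, archive

The constraints fix every adjacent pair, so only one ordering works:
compile → scan → notify → deploy → fetch → test → publish → archive.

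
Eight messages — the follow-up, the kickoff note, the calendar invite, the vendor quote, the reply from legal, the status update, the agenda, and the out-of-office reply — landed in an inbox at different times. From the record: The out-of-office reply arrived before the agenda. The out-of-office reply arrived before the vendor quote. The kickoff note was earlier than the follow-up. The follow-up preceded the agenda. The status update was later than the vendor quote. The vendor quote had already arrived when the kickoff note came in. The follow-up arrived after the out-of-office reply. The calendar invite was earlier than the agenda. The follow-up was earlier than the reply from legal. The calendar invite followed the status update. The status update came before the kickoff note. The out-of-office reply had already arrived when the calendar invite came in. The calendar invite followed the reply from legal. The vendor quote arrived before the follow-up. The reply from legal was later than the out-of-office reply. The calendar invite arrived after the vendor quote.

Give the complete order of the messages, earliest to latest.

The constraints fix every adjacent pair, so only one ordering works:
the out-of-office reply → the vendor quote → the status update → the kickoff note → the follow-up → the reply from legal → the calendar invite → the agenda.

the out-of-office reply, the vendor quote, the status update, the kickoff note, the follow-up, the reply from legal, the calendar invite, the agenda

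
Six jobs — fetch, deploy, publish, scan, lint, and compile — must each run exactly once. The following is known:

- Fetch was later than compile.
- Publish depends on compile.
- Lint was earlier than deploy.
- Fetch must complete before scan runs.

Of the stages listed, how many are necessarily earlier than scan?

Directly stated before scan: fetch.
Compile reaches scan via compile → fetch → scan.
No chain forces deploy (or any of the others) ahead of scan.
That's compile and fetch — 2 in all.

2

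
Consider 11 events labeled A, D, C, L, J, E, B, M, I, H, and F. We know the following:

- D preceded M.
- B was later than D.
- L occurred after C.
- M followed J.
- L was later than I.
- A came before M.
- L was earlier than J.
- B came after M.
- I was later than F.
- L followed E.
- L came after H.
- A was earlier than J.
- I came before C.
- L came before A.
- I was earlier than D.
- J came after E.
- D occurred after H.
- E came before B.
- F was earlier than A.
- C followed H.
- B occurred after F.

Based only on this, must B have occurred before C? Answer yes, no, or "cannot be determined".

no

Tracing the constraints gives C → L → J → M → B, so C must come before B.
That means B cannot be before C.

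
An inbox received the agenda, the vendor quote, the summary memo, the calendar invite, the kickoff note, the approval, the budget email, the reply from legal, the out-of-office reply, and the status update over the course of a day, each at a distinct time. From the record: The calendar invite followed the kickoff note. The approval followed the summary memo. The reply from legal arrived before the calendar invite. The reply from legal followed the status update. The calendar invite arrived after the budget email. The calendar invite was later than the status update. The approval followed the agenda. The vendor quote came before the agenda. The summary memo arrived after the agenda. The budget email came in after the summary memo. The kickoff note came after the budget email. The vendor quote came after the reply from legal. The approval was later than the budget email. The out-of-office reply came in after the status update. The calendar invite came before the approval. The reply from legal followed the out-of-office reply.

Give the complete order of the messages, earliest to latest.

The constraints fix every adjacent pair, so only one ordering works:
the status update → the out-of-office reply → the reply from legal → the vendor quote → the agenda → the summary memo → the budget email → the kickoff note → the calendar invite → the approval.

the status update, the out-of-office reply, the reply from legal, the vendor quote, the agenda, the summary memo, the budget email, the kickoff note, the calendar invite, the approval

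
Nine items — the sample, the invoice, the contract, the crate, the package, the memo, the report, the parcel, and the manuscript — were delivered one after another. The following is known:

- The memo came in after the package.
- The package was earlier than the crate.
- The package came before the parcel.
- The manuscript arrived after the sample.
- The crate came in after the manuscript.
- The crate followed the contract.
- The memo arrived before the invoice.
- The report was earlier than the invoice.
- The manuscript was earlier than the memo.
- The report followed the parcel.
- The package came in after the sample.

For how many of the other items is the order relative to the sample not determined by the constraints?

Forced after the sample: the crate, the invoice, the manuscript, the memo, the package, the parcel, and the report.
That leaves the contract with no forced order relative to the sample — 1.

1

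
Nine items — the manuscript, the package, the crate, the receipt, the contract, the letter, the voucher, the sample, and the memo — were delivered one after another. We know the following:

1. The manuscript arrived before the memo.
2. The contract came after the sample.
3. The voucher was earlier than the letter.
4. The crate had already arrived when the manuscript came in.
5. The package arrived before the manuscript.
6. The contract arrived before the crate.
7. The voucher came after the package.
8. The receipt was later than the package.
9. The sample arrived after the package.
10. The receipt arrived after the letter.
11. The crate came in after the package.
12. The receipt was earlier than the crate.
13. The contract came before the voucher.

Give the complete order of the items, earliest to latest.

The constraints fix every adjacent pair, so only one ordering works:
the package → the sample → the contract → the voucher → the letter → the receipt → the crate → the manuscript → the memo.

the package, the sample, the contract, the voucher, the letter, the receipt, the crate, the manuscript, the memo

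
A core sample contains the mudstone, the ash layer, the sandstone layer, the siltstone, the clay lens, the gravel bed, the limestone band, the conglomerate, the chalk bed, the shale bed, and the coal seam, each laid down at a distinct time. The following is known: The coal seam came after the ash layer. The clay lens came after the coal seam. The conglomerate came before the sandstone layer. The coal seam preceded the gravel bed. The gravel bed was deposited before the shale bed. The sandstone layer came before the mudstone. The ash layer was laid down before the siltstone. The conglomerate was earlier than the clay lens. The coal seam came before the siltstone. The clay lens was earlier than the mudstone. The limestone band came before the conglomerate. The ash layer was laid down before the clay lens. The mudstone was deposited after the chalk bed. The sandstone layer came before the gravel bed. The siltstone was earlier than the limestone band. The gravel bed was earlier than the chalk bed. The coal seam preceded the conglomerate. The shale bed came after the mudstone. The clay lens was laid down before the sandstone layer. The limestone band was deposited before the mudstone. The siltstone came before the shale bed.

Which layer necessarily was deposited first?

The ash layer has a chain of constraints placing it before every other layer, so the ash layer must be first.

the ash layer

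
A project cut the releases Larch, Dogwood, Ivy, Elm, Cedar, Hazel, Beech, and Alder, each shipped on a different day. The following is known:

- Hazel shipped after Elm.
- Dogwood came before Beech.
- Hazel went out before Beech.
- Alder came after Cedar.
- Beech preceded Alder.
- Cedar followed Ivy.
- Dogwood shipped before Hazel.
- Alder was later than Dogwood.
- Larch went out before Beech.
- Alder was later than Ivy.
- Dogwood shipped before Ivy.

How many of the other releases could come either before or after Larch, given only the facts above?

Forced after Larch: Alder and Beech.
That leaves Cedar, Dogwood, Elm, Hazel, and Ivy with no forced order relative to Larch — 5.

5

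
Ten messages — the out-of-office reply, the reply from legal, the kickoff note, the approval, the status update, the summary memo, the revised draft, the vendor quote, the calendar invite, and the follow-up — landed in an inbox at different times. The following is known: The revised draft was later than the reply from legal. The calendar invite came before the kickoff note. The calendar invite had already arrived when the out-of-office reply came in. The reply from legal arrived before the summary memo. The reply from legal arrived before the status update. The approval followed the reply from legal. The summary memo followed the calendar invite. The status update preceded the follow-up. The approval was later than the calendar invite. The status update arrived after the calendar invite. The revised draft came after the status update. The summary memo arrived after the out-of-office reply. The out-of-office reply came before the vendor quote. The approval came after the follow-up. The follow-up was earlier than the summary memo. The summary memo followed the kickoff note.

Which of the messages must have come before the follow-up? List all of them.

the calendar invite, the reply from legal, the status update

Directly stated before the follow-up: the status update.
The calendar invite reaches the follow-up via the calendar invite → the status update → the follow-up.
The reply from legal reaches the follow-up via the reply from legal → the status update → the follow-up.
No chain forces the kickoff note (or any of the others) ahead of the follow-up.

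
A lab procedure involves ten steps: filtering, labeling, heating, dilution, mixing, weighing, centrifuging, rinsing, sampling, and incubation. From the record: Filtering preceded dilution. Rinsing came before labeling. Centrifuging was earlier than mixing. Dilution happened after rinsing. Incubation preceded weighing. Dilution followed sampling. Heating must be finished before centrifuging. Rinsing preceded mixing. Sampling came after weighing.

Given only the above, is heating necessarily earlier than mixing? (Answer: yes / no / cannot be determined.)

yes

Chain the constraints: heating → centrifuging → mixing. Each link is directly stated, so heating comes before mixing.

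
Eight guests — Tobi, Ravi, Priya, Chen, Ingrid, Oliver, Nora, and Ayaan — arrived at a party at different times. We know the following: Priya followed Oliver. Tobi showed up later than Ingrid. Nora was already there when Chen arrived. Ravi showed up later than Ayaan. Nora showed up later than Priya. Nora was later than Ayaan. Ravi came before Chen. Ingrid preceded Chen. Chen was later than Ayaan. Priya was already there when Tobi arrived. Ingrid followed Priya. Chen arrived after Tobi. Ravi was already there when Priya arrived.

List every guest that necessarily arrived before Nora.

Ayaan, Oliver, Priya, Ravi

Directly stated before Nora: Ayaan and Priya.
Oliver reaches Nora via Oliver → Priya → Nora.
Ravi reaches Nora via Ravi → Priya → Nora.
No chain forces Chen (or any of the others) ahead of Nora.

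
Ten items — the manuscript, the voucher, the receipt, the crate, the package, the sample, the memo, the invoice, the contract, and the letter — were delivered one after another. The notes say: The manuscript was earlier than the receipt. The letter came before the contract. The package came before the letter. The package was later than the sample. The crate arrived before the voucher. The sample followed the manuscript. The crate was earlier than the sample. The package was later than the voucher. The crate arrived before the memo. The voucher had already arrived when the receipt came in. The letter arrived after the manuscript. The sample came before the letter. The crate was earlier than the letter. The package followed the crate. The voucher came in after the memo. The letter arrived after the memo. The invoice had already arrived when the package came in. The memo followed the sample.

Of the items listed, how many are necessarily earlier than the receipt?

5

Directly stated before the receipt: the manuscript and the voucher.
The crate reaches the receipt via the crate → the voucher → the receipt.
The memo reaches the receipt via the memo → the voucher → the receipt.
The sample reaches the receipt via the sample → the memo → the voucher → the receipt.
That's the crate, the manuscript, the memo, the sample, and the voucher — 5 in all.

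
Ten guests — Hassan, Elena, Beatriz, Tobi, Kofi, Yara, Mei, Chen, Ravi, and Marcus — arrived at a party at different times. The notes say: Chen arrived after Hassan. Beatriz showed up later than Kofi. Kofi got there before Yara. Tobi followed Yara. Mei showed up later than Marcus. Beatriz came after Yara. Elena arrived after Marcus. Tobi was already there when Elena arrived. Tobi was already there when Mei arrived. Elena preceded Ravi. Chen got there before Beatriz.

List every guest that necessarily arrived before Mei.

Directly stated before Mei: Marcus and Tobi.
Kofi reaches Mei via Kofi → Yara → Tobi → Mei.
Yara reaches Mei via Yara → Tobi → Mei.
No chain forces Chen (or any of the others) ahead of Mei.

Kofi, Marcus, Tobi, Yara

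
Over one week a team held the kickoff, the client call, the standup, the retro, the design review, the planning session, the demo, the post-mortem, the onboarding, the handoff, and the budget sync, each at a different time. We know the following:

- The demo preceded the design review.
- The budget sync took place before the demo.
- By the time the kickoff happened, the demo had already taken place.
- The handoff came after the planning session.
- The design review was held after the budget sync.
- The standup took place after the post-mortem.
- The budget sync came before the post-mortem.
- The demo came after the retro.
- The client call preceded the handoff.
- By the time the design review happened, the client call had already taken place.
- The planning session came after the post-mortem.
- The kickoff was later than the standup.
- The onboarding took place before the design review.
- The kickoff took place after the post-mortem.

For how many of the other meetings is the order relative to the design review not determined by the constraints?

Forced before the design review: the budget sync, the client call, the demo, the onboarding, and the retro.
That leaves the handoff, the kickoff, the planning session, the post-mortem, and the standup with no forced order relative to the design review — 5.

5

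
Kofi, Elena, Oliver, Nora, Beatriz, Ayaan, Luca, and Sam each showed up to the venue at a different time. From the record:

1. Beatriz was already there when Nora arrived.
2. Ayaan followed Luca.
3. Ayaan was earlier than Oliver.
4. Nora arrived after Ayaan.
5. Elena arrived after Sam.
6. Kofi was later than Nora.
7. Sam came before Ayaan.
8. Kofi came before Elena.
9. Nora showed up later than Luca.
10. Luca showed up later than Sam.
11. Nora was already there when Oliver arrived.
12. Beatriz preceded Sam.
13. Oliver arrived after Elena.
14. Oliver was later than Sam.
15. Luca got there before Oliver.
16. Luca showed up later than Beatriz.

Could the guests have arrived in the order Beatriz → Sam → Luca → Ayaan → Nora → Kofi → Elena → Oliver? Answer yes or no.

Check each stated constraint against the proposed order — e.g. Luca is ahead of Oliver; Sam is ahead of Oliver. Every pair is in the required order; nothing is violated.

yes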